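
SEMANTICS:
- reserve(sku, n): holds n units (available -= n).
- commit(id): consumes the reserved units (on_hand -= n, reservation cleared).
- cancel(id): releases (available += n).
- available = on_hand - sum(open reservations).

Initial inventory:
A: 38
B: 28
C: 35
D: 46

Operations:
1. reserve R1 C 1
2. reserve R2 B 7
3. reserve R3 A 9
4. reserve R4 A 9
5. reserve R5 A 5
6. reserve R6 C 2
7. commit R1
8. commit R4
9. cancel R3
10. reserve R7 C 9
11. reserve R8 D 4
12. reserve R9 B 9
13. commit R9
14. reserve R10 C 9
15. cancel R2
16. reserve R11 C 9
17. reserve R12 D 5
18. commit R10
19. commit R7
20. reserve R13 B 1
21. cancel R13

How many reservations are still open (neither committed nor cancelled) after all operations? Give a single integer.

Step 1: reserve R1 C 1 -> on_hand[A=38 B=28 C=35 D=46] avail[A=38 B=28 C=34 D=46] open={R1}
Step 2: reserve R2 B 7 -> on_hand[A=38 B=28 C=35 D=46] avail[A=38 B=21 C=34 D=46] open={R1,R2}
Step 3: reserve R3 A 9 -> on_hand[A=38 B=28 C=35 D=46] avail[A=29 B=21 C=34 D=46] open={R1,R2,R3}
Step 4: reserve R4 A 9 -> on_hand[A=38 B=28 C=35 D=46] avail[A=20 B=21 C=34 D=46] open={R1,R2,R3,R4}
Step 5: reserve R5 A 5 -> on_hand[A=38 B=28 C=35 D=46] avail[A=15 B=21 C=34 D=46] open={R1,R2,R3,R4,R5}
Step 6: reserve R6 C 2 -> on_hand[A=38 B=28 C=35 D=46] avail[A=15 B=21 C=32 D=46] open={R1,R2,R3,R4,R5,R6}
Step 7: commit R1 -> on_hand[A=38 B=28 C=34 D=46] avail[A=15 B=21 C=32 D=46] open={R2,R3,R4,R5,R6}
Step 8: commit R4 -> on_hand[A=29 B=28 C=34 D=46] avail[A=15 B=21 C=32 D=46] open={R2,R3,R5,R6}
Step 9: cancel R3 -> on_hand[A=29 B=28 C=34 D=46] avail[A=24 B=21 C=32 D=46] open={R2,R5,R6}
Step 10: reserve R7 C 9 -> on_hand[A=29 B=28 C=34 D=46] avail[A=24 B=21 C=23 D=46] open={R2,R5,R6,R7}
Step 11: reserve R8 D 4 -> on_hand[A=29 B=28 C=34 D=46] avail[A=24 B=21 C=23 D=42] open={R2,R5,R6,R7,R8}
Step 12: reserve R9 B 9 -> on_hand[A=29 B=28 C=34 D=46] avail[A=24 B=12 C=23 D=42] open={R2,R5,R6,R7,R8,R9}
Step 13: commit R9 -> on_hand[A=29 B=19 C=34 D=46] avail[A=24 B=12 C=23 D=42] open={R2,R5,R6,R7,R8}
Step 14: reserve R10 C 9 -> on_hand[A=29 B=19 C=34 D=46] avail[A=24 B=12 C=14 D=42] open={R10,R2,R5,R6,R7,R8}
Step 15: cancel R2 -> on_hand[A=29 B=19 C=34 D=46] avail[A=24 B=19 C=14 D=42] open={R10,R5,R6,R7,R8}
Step 16: reserve R11 C 9 -> on_hand[A=29 B=19 C=34 D=46] avail[A=24 B=19 C=5 D=42] open={R10,R11,R5,R6,R7,R8}
Step 17: reserve R12 D 5 -> on_hand[A=29 B=19 C=34 D=46] avail[A=24 B=19 C=5 D=37] open={R10,R11,R12,R5,R6,R7,R8}
Step 18: commit R10 -> on_hand[A=29 B=19 C=25 D=46] avail[A=24 B=19 C=5 D=37] open={R11,R12,R5,R6,R7,R8}
Step 19: commit R7 -> on_hand[A=29 B=19 C=16 D=46] avail[A=24 B=19 C=5 D=37] open={R11,R12,R5,R6,R8}
Step 20: reserve R13 B 1 -> on_hand[A=29 B=19 C=16 D=46] avail[A=24 B=18 C=5 D=37] open={R11,R12,R13,R5,R6,R8}
Step 21: cancel R13 -> on_hand[A=29 B=19 C=16 D=46] avail[A=24 B=19 C=5 D=37] open={R11,R12,R5,R6,R8}
Open reservations: ['R11', 'R12', 'R5', 'R6', 'R8'] -> 5

Answer: 5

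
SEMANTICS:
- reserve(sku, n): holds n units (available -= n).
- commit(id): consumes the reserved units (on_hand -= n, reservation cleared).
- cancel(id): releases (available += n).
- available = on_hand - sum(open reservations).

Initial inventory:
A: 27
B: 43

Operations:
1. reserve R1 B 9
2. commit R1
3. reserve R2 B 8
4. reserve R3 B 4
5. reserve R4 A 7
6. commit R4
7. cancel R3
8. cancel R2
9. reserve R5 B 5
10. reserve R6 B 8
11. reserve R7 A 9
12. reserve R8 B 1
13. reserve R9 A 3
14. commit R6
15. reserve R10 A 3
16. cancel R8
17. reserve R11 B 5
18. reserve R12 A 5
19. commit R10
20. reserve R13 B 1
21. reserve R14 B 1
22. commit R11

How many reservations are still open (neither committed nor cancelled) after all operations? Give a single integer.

Answer: 6

Derivation:
Step 1: reserve R1 B 9 -> on_hand[A=27 B=43] avail[A=27 B=34] open={R1}
Step 2: commit R1 -> on_hand[A=27 B=34] avail[A=27 B=34] open={}
Step 3: reserve R2 B 8 -> on_hand[A=27 B=34] avail[A=27 B=26] open={R2}
Step 4: reserve R3 B 4 -> on_hand[A=27 B=34] avail[A=27 B=22] open={R2,R3}
Step 5: reserve R4 A 7 -> on_hand[A=27 B=34] avail[A=20 B=22] open={R2,R3,R4}
Step 6: commit R4 -> on_hand[A=20 B=34] avail[A=20 B=22] open={R2,R3}
Step 7: cancel R3 -> on_hand[A=20 B=34] avail[A=20 B=26] open={R2}
Step 8: cancel R2 -> on_hand[A=20 B=34] avail[A=20 B=34] open={}
Step 9: reserve R5 B 5 -> on_hand[A=20 B=34] avail[A=20 B=29] open={R5}
Step 10: reserve R6 B 8 -> on_hand[A=20 B=34] avail[A=20 B=21] open={R5,R6}
Step 11: reserve R7 A 9 -> on_hand[A=20 B=34] avail[A=11 B=21] open={R5,R6,R7}
Step 12: reserve R8 B 1 -> on_hand[A=20 B=34] avail[A=11 B=20] open={R5,R6,R7,R8}
Step 13: reserve R9 A 3 -> on_hand[A=20 B=34] avail[A=8 B=20] open={R5,R6,R7,R8,R9}
Step 14: commit R6 -> on_hand[A=20 B=26] avail[A=8 B=20] open={R5,R7,R8,R9}
Step 15: reserve R10 A 3 -> on_hand[A=20 B=26] avail[A=5 B=20] open={R10,R5,R7,R8,R9}
Step 16: cancel R8 -> on_hand[A=20 B=26] avail[A=5 B=21] open={R10,R5,R7,R9}
Step 17: reserve R11 B 5 -> on_hand[A=20 B=26] avail[A=5 B=16] open={R10,R11,R5,R7,R9}
Step 18: reserve R12 A 5 -> on_hand[A=20 B=26] avail[A=0 B=16] open={R10,R11,R12,R5,R7,R9}
Step 19: commit R10 -> on_hand[A=17 B=26] avail[A=0 B=16] open={R11,R12,R5,R7,R9}
Step 20: reserve R13 B 1 -> on_hand[A=17 B=26] avail[A=0 B=15] open={R11,R12,R13,R5,R7,R9}
Step 21: reserve R14 B 1 -> on_hand[A=17 B=26] avail[A=0 B=14] open={R11,R12,R13,R14,R5,R7,R9}
Step 22: commit R11 -> on_hand[A=17 B=21] avail[A=0 B=14] open={R12,R13,R14,R5,R7,R9}
Open reservations: ['R12', 'R13', 'R14', 'R5', 'R7', 'R9'] -> 6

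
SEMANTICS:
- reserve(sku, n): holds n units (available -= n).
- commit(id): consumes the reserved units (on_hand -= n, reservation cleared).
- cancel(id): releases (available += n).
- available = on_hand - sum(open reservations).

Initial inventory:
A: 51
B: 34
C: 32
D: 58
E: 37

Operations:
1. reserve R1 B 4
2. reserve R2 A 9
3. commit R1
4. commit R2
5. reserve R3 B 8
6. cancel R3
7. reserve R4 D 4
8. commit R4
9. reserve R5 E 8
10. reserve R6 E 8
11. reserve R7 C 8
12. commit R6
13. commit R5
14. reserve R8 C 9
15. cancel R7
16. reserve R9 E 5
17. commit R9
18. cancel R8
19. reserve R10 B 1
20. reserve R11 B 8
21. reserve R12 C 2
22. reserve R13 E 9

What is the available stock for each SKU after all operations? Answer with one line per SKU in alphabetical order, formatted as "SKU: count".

Step 1: reserve R1 B 4 -> on_hand[A=51 B=34 C=32 D=58 E=37] avail[A=51 B=30 C=32 D=58 E=37] open={R1}
Step 2: reserve R2 A 9 -> on_hand[A=51 B=34 C=32 D=58 E=37] avail[A=42 B=30 C=32 D=58 E=37] open={R1,R2}
Step 3: commit R1 -> on_hand[A=51 B=30 C=32 D=58 E=37] avail[A=42 B=30 C=32 D=58 E=37] open={R2}
Step 4: commit R2 -> on_hand[A=42 B=30 C=32 D=58 E=37] avail[A=42 B=30 C=32 D=58 E=37] open={}
Step 5: reserve R3 B 8 -> on_hand[A=42 B=30 C=32 D=58 E=37] avail[A=42 B=22 C=32 D=58 E=37] open={R3}
Step 6: cancel R3 -> on_hand[A=42 B=30 C=32 D=58 E=37] avail[A=42 B=30 C=32 D=58 E=37] open={}
Step 7: reserve R4 D 4 -> on_hand[A=42 B=30 C=32 D=58 E=37] avail[A=42 B=30 C=32 D=54 E=37] open={R4}
Step 8: commit R4 -> on_hand[A=42 B=30 C=32 D=54 E=37] avail[A=42 B=30 C=32 D=54 E=37] open={}
Step 9: reserve R5 E 8 -> on_hand[A=42 B=30 C=32 D=54 E=37] avail[A=42 B=30 C=32 D=54 E=29] open={R5}
Step 10: reserve R6 E 8 -> on_hand[A=42 B=30 C=32 D=54 E=37] avail[A=42 B=30 C=32 D=54 E=21] open={R5,R6}
Step 11: reserve R7 C 8 -> on_hand[A=42 B=30 C=32 D=54 E=37] avail[A=42 B=30 C=24 D=54 E=21] open={R5,R6,R7}
Step 12: commit R6 -> on_hand[A=42 B=30 C=32 D=54 E=29] avail[A=42 B=30 C=24 D=54 E=21] open={R5,R7}
Step 13: commit R5 -> on_hand[A=42 B=30 C=32 D=54 E=21] avail[A=42 B=30 C=24 D=54 E=21] open={R7}
Step 14: reserve R8 C 9 -> on_hand[A=42 B=30 C=32 D=54 E=21] avail[A=42 B=30 C=15 D=54 E=21] open={R7,R8}
Step 15: cancel R7 -> on_hand[A=42 B=30 C=32 D=54 E=21] avail[A=42 B=30 C=23 D=54 E=21] open={R8}
Step 16: reserve R9 E 5 -> on_hand[A=42 B=30 C=32 D=54 E=21] avail[A=42 B=30 C=23 D=54 E=16] open={R8,R9}
Step 17: commit R9 -> on_hand[A=42 B=30 C=32 D=54 E=16] avail[A=42 B=30 C=23 D=54 E=16] open={R8}
Step 18: cancel R8 -> on_hand[A=42 B=30 C=32 D=54 E=16] avail[A=42 B=30 C=32 D=54 E=16] open={}
Step 19: reserve R10 B 1 -> on_hand[A=42 B=30 C=32 D=54 E=16] avail[A=42 B=29 C=32 D=54 E=16] open={R10}
Step 20: reserve R11 B 8 -> on_hand[A=42 B=30 C=32 D=54 E=16] avail[A=42 B=21 C=32 D=54 E=16] open={R10,R11}
Step 21: reserve R12 C 2 -> on_hand[A=42 B=30 C=32 D=54 E=16] avail[A=42 B=21 C=30 D=54 E=16] open={R10,R11,R12}
Step 22: reserve R13 E 9 -> on_hand[A=42 B=30 C=32 D=54 E=16] avail[A=42 B=21 C=30 D=54 E=7] open={R10,R11,R12,R13}

Answer: A: 42
B: 21
C: 30
D: 54
E: 7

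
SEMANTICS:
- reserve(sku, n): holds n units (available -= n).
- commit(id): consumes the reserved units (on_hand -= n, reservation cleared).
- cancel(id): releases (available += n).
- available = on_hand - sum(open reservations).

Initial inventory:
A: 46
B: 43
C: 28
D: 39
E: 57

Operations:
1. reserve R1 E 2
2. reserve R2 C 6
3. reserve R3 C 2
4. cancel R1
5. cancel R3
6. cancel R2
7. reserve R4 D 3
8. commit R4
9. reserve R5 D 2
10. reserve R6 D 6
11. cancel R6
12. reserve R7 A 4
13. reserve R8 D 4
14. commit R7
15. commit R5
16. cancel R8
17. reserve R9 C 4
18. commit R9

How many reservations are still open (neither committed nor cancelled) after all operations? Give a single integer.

Step 1: reserve R1 E 2 -> on_hand[A=46 B=43 C=28 D=39 E=57] avail[A=46 B=43 C=28 D=39 E=55] open={R1}
Step 2: reserve R2 C 6 -> on_hand[A=46 B=43 C=28 D=39 E=57] avail[A=46 B=43 C=22 D=39 E=55] open={R1,R2}
Step 3: reserve R3 C 2 -> on_hand[A=46 B=43 C=28 D=39 E=57] avail[A=46 B=43 C=20 D=39 E=55] open={R1,R2,R3}
Step 4: cancel R1 -> on_hand[A=46 B=43 C=28 D=39 E=57] avail[A=46 B=43 C=20 D=39 E=57] open={R2,R3}
Step 5: cancel R3 -> on_hand[A=46 B=43 C=28 D=39 E=57] avail[A=46 B=43 C=22 D=39 E=57] open={R2}
Step 6: cancel R2 -> on_hand[A=46 B=43 C=28 D=39 E=57] avail[A=46 B=43 C=28 D=39 E=57] open={}
Step 7: reserve R4 D 3 -> on_hand[A=46 B=43 C=28 D=39 E=57] avail[A=46 B=43 C=28 D=36 E=57] open={R4}
Step 8: commit R4 -> on_hand[A=46 B=43 C=28 D=36 E=57] avail[A=46 B=43 C=28 D=36 E=57] open={}
Step 9: reserve R5 D 2 -> on_hand[A=46 B=43 C=28 D=36 E=57] avail[A=46 B=43 C=28 D=34 E=57] open={R5}
Step 10: reserve R6 D 6 -> on_hand[A=46 B=43 C=28 D=36 E=57] avail[A=46 B=43 C=28 D=28 E=57] open={R5,R6}
Step 11: cancel R6 -> on_hand[A=46 B=43 C=28 D=36 E=57] avail[A=46 B=43 C=28 D=34 E=57] open={R5}
Step 12: reserve R7 A 4 -> on_hand[A=46 B=43 C=28 D=36 E=57] avail[A=42 B=43 C=28 D=34 E=57] open={R5,R7}
Step 13: reserve R8 D 4 -> on_hand[A=46 B=43 C=28 D=36 E=57] avail[A=42 B=43 C=28 D=30 E=57] open={R5,R7,R8}
Step 14: commit R7 -> on_hand[A=42 B=43 C=28 D=36 E=57] avail[A=42 B=43 C=28 D=30 E=57] open={R5,R8}
Step 15: commit R5 -> on_hand[A=42 B=43 C=28 D=34 E=57] avail[A=42 B=43 C=28 D=30 E=57] open={R8}
Step 16: cancel R8 -> on_hand[A=42 B=43 C=28 D=34 E=57] avail[A=42 B=43 C=28 D=34 E=57] open={}
Step 17: reserve R9 C 4 -> on_hand[A=42 B=43 C=28 D=34 E=57] avail[A=42 B=43 C=24 D=34 E=57] open={R9}
Step 18: commit R9 -> on_hand[A=42 B=43 C=24 D=34 E=57] avail[A=42 B=43 C=24 D=34 E=57] open={}
Open reservations: [] -> 0

Answer: 0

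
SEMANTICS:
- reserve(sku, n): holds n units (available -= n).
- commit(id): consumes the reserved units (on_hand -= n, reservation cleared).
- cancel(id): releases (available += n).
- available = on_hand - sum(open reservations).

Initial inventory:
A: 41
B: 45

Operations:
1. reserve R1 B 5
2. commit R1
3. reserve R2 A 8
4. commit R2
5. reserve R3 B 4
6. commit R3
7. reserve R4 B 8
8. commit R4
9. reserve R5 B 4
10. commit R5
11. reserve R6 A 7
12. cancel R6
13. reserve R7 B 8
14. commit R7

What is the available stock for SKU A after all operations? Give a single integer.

Step 1: reserve R1 B 5 -> on_hand[A=41 B=45] avail[A=41 B=40] open={R1}
Step 2: commit R1 -> on_hand[A=41 B=40] avail[A=41 B=40] open={}
Step 3: reserve R2 A 8 -> on_hand[A=41 B=40] avail[A=33 B=40] open={R2}
Step 4: commit R2 -> on_hand[A=33 B=40] avail[A=33 B=40] open={}
Step 5: reserve R3 B 4 -> on_hand[A=33 B=40] avail[A=33 B=36] open={R3}
Step 6: commit R3 -> on_hand[A=33 B=36] avail[A=33 B=36] open={}
Step 7: reserve R4 B 8 -> on_hand[A=33 B=36] avail[A=33 B=28] open={R4}
Step 8: commit R4 -> on_hand[A=33 B=28] avail[A=33 B=28] open={}
Step 9: reserve R5 B 4 -> on_hand[A=33 B=28] avail[A=33 B=24] open={R5}
Step 10: commit R5 -> on_hand[A=33 B=24] avail[A=33 B=24] open={}
Step 11: reserve R6 A 7 -> on_hand[A=33 B=24] avail[A=26 B=24] open={R6}
Step 12: cancel R6 -> on_hand[A=33 B=24] avail[A=33 B=24] open={}
Step 13: reserve R7 B 8 -> on_hand[A=33 B=24] avail[A=33 B=16] open={R7}
Step 14: commit R7 -> on_hand[A=33 B=16] avail[A=33 B=16] open={}
Final available[A] = 33

Answer: 33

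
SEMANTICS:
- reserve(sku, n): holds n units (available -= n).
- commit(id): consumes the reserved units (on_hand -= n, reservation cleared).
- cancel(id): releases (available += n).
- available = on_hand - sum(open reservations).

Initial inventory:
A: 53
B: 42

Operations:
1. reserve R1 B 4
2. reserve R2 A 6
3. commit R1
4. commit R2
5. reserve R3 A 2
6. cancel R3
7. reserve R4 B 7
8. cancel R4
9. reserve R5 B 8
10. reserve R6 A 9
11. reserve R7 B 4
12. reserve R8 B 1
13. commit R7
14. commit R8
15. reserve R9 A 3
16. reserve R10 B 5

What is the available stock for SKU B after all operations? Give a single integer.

Answer: 20

Derivation:
Step 1: reserve R1 B 4 -> on_hand[A=53 B=42] avail[A=53 B=38] open={R1}
Step 2: reserve R2 A 6 -> on_hand[A=53 B=42] avail[A=47 B=38] open={R1,R2}
Step 3: commit R1 -> on_hand[A=53 B=38] avail[A=47 B=38] open={R2}
Step 4: commit R2 -> on_hand[A=47 B=38] avail[A=47 B=38] open={}
Step 5: reserve R3 A 2 -> on_hand[A=47 B=38] avail[A=45 B=38] open={R3}
Step 6: cancel R3 -> on_hand[A=47 B=38] avail[A=47 B=38] open={}
Step 7: reserve R4 B 7 -> on_hand[A=47 B=38] avail[A=47 B=31] open={R4}
Step 8: cancel R4 -> on_hand[A=47 B=38] avail[A=47 B=38] open={}
Step 9: reserve R5 B 8 -> on_hand[A=47 B=38] avail[A=47 B=30] open={R5}
Step 10: reserve R6 A 9 -> on_hand[A=47 B=38] avail[A=38 B=30] open={R5,R6}
Step 11: reserve R7 B 4 -> on_hand[A=47 B=38] avail[A=38 B=26] open={R5,R6,R7}
Step 12: reserve R8 B 1 -> on_hand[A=47 B=38] avail[A=38 B=25] open={R5,R6,R7,R8}
Step 13: commit R7 -> on_hand[A=47 B=34] avail[A=38 B=25] open={R5,R6,R8}
Step 14: commit R8 -> on_hand[A=47 B=33] avail[A=38 B=25] open={R5,R6}
Step 15: reserve R9 A 3 -> on_hand[A=47 B=33] avail[A=35 B=25] open={R5,R6,R9}
Step 16: reserve R10 B 5 -> on_hand[A=47 B=33] avail[A=35 B=20] open={R10,R5,R6,R9}
Final available[B] = 20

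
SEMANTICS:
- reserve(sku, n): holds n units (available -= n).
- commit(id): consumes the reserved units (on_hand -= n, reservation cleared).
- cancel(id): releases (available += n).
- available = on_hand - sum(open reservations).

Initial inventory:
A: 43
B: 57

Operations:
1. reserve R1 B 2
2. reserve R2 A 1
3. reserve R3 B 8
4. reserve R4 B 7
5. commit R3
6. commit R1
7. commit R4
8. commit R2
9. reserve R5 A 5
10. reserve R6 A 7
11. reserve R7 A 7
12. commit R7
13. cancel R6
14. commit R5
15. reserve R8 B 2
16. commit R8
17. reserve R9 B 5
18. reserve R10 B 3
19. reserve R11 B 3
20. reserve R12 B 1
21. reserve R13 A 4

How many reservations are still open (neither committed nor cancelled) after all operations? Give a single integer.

Answer: 5

Derivation:
Step 1: reserve R1 B 2 -> on_hand[A=43 B=57] avail[A=43 B=55] open={R1}
Step 2: reserve R2 A 1 -> on_hand[A=43 B=57] avail[A=42 B=55] open={R1,R2}
Step 3: reserve R3 B 8 -> on_hand[A=43 B=57] avail[A=42 B=47] open={R1,R2,R3}
Step 4: reserve R4 B 7 -> on_hand[A=43 B=57] avail[A=42 B=40] open={R1,R2,R3,R4}
Step 5: commit R3 -> on_hand[A=43 B=49] avail[A=42 B=40] open={R1,R2,R4}
Step 6: commit R1 -> on_hand[A=43 B=47] avail[A=42 B=40] open={R2,R4}
Step 7: commit R4 -> on_hand[A=43 B=40] avail[A=42 B=40] open={R2}
Step 8: commit R2 -> on_hand[A=42 B=40] avail[A=42 B=40] open={}
Step 9: reserve R5 A 5 -> on_hand[A=42 B=40] avail[A=37 B=40] open={R5}
Step 10: reserve R6 A 7 -> on_hand[A=42 B=40] avail[A=30 B=40] open={R5,R6}
Step 11: reserve R7 A 7 -> on_hand[A=42 B=40] avail[A=23 B=40] open={R5,R6,R7}
Step 12: commit R7 -> on_hand[A=35 B=40] avail[A=23 B=40] open={R5,R6}
Step 13: cancel R6 -> on_hand[A=35 B=40] avail[A=30 B=40] open={R5}
Step 14: commit R5 -> on_hand[A=30 B=40] avail[A=30 B=40] open={}
Step 15: reserve R8 B 2 -> on_hand[A=30 B=40] avail[A=30 B=38] open={R8}
Step 16: commit R8 -> on_hand[A=30 B=38] avail[A=30 B=38] open={}
Step 17: reserve R9 B 5 -> on_hand[A=30 B=38] avail[A=30 B=33] open={R9}
Step 18: reserve R10 B 3 -> on_hand[A=30 B=38] avail[A=30 B=30] open={R10,R9}
Step 19: reserve R11 B 3 -> on_hand[A=30 B=38] avail[A=30 B=27] open={R10,R11,R9}
Step 20: reserve R12 B 1 -> on_hand[A=30 B=38] avail[A=30 B=26] open={R10,R11,R12,R9}
Step 21: reserve R13 A 4 -> on_hand[A=30 B=38] avail[A=26 B=26] open={R10,R11,R12,R13,R9}
Open reservations: ['R10', 'R11', 'R12', 'R13', 'R9'] -> 5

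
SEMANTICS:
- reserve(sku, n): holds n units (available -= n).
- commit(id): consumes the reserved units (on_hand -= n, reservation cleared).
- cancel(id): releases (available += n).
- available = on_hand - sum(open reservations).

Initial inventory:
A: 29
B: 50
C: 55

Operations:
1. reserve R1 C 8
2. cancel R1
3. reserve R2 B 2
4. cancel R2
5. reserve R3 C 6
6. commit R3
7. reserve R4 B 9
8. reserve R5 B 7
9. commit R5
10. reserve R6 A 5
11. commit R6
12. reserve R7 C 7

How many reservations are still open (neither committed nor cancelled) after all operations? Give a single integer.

Step 1: reserve R1 C 8 -> on_hand[A=29 B=50 C=55] avail[A=29 B=50 C=47] open={R1}
Step 2: cancel R1 -> on_hand[A=29 B=50 C=55] avail[A=29 B=50 C=55] open={}
Step 3: reserve R2 B 2 -> on_hand[A=29 B=50 C=55] avail[A=29 B=48 C=55] open={R2}
Step 4: cancel R2 -> on_hand[A=29 B=50 C=55] avail[A=29 B=50 C=55] open={}
Step 5: reserve R3 C 6 -> on_hand[A=29 B=50 C=55] avail[A=29 B=50 C=49] open={R3}
Step 6: commit R3 -> on_hand[A=29 B=50 C=49] avail[A=29 B=50 C=49] open={}
Step 7: reserve R4 B 9 -> on_hand[A=29 B=50 C=49] avail[A=29 B=41 C=49] open={R4}
Step 8: reserve R5 B 7 -> on_hand[A=29 B=50 C=49] avail[A=29 B=34 C=49] open={R4,R5}
Step 9: commit R5 -> on_hand[A=29 B=43 C=49] avail[A=29 B=34 C=49] open={R4}
Step 10: reserve R6 A 5 -> on_hand[A=29 B=43 C=49] avail[A=24 B=34 C=49] open={R4,R6}
Step 11: commit R6 -> on_hand[A=24 B=43 C=49] avail[A=24 B=34 C=49] open={R4}
Step 12: reserve R7 C 7 -> on_hand[A=24 B=43 C=49] avail[A=24 B=34 C=42] open={R4,R7}
Open reservations: ['R4', 'R7'] -> 2

Answer: 2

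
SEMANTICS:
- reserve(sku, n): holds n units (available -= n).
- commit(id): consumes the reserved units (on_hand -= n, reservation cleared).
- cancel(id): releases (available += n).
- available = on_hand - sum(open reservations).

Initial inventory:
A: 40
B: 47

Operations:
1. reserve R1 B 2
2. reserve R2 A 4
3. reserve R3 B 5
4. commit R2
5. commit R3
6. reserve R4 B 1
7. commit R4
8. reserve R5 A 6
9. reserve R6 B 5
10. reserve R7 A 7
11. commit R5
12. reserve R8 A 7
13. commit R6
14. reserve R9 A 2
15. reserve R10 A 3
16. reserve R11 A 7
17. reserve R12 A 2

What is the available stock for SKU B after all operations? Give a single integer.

Answer: 34

Derivation:
Step 1: reserve R1 B 2 -> on_hand[A=40 B=47] avail[A=40 B=45] open={R1}
Step 2: reserve R2 A 4 -> on_hand[A=40 B=47] avail[A=36 B=45] open={R1,R2}
Step 3: reserve R3 B 5 -> on_hand[A=40 B=47] avail[A=36 B=40] open={R1,R2,R3}
Step 4: commit R2 -> on_hand[A=36 B=47] avail[A=36 B=40] open={R1,R3}
Step 5: commit R3 -> on_hand[A=36 B=42] avail[A=36 B=40] open={R1}
Step 6: reserve R4 B 1 -> on_hand[A=36 B=42] avail[A=36 B=39] open={R1,R4}
Step 7: commit R4 -> on_hand[A=36 B=41] avail[A=36 B=39] open={R1}
Step 8: reserve R5 A 6 -> on_hand[A=36 B=41] avail[A=30 B=39] open={R1,R5}
Step 9: reserve R6 B 5 -> on_hand[A=36 B=41] avail[A=30 B=34] open={R1,R5,R6}
Step 10: reserve R7 A 7 -> on_hand[A=36 B=41] avail[A=23 B=34] open={R1,R5,R6,R7}
Step 11: commit R5 -> on_hand[A=30 B=41] avail[A=23 B=34] open={R1,R6,R7}
Step 12: reserve R8 A 7 -> on_hand[A=30 B=41] avail[A=16 B=34] open={R1,R6,R7,R8}
Step 13: commit R6 -> on_hand[A=30 B=36] avail[A=16 B=34] open={R1,R7,R8}
Step 14: reserve R9 A 2 -> on_hand[A=30 B=36] avail[A=14 B=34] open={R1,R7,R8,R9}
Step 15: reserve R10 A 3 -> on_hand[A=30 B=36] avail[A=11 B=34] open={R1,R10,R7,R8,R9}
Step 16: reserve R11 A 7 -> on_hand[A=30 B=36] avail[A=4 B=34] open={R1,R10,R11,R7,R8,R9}
Step 17: reserve R12 A 2 -> on_hand[A=30 B=36] avail[A=2 B=34] open={R1,R10,R11,R12,R7,R8,R9}
Final available[B] = 34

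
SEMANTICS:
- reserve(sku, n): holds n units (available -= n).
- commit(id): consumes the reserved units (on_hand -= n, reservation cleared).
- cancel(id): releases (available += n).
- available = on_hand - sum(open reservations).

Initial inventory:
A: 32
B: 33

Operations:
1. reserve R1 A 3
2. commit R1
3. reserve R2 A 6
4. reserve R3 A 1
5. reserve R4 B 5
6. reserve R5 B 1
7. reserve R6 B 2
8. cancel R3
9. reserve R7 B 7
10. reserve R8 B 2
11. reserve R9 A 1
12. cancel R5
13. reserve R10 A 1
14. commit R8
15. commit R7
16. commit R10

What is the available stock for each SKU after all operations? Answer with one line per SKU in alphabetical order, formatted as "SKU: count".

Answer: A: 21
B: 17

Derivation:
Step 1: reserve R1 A 3 -> on_hand[A=32 B=33] avail[A=29 B=33] open={R1}
Step 2: commit R1 -> on_hand[A=29 B=33] avail[A=29 B=33] open={}
Step 3: reserve R2 A 6 -> on_hand[A=29 B=33] avail[A=23 B=33] open={R2}
Step 4: reserve R3 A 1 -> on_hand[A=29 B=33] avail[A=22 B=33] open={R2,R3}
Step 5: reserve R4 B 5 -> on_hand[A=29 B=33] avail[A=22 B=28] open={R2,R3,R4}
Step 6: reserve R5 B 1 -> on_hand[A=29 B=33] avail[A=22 B=27] open={R2,R3,R4,R5}
Step 7: reserve R6 B 2 -> on_hand[A=29 B=33] avail[A=22 B=25] open={R2,R3,R4,R5,R6}
Step 8: cancel R3 -> on_hand[A=29 B=33] avail[A=23 B=25] open={R2,R4,R5,R6}
Step 9: reserve R7 B 7 -> on_hand[A=29 B=33] avail[A=23 B=18] open={R2,R4,R5,R6,R7}
Step 10: reserve R8 B 2 -> on_hand[A=29 B=33] avail[A=23 B=16] open={R2,R4,R5,R6,R7,R8}
Step 11: reserve R9 A 1 -> on_hand[A=29 B=33] avail[A=22 B=16] open={R2,R4,R5,R6,R7,R8,R9}
Step 12: cancel R5 -> on_hand[A=29 B=33] avail[A=22 B=17] open={R2,R4,R6,R7,R8,R9}
Step 13: reserve R10 A 1 -> on_hand[A=29 B=33] avail[A=21 B=17] open={R10,R2,R4,R6,R7,R8,R9}
Step 14: commit R8 -> on_hand[A=29 B=31] avail[A=21 B=17] open={R10,R2,R4,R6,R7,R9}
Step 15: commit R7 -> on_hand[A=29 B=24] avail[A=21 B=17] open={R10,R2,R4,R6,R9}
Step 16: commit R10 -> on_hand[A=28 B=24] avail[A=21 B=17] open={R2,R4,R6,R9}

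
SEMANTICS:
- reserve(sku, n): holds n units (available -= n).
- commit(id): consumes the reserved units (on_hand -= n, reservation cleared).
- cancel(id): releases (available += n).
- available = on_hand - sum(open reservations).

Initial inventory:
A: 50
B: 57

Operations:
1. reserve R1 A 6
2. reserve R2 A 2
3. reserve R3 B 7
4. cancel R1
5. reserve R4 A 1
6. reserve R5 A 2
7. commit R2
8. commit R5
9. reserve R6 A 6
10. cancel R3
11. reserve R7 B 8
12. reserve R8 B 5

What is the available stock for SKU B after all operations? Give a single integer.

Step 1: reserve R1 A 6 -> on_hand[A=50 B=57] avail[A=44 B=57] open={R1}
Step 2: reserve R2 A 2 -> on_hand[A=50 B=57] avail[A=42 B=57] open={R1,R2}
Step 3: reserve R3 B 7 -> on_hand[A=50 B=57] avail[A=42 B=50] open={R1,R2,R3}
Step 4: cancel R1 -> on_hand[A=50 B=57] avail[A=48 B=50] open={R2,R3}
Step 5: reserve R4 A 1 -> on_hand[A=50 B=57] avail[A=47 B=50] open={R2,R3,R4}
Step 6: reserve R5 A 2 -> on_hand[A=50 B=57] avail[A=45 B=50] open={R2,R3,R4,R5}
Step 7: commit R2 -> on_hand[A=48 B=57] avail[A=45 B=50] open={R3,R4,R5}
Step 8: commit R5 -> on_hand[A=46 B=57] avail[A=45 B=50] open={R3,R4}
Step 9: reserve R6 A 6 -> on_hand[A=46 B=57] avail[A=39 B=50] open={R3,R4,R6}
Step 10: cancel R3 -> on_hand[A=46 B=57] avail[A=39 B=57] open={R4,R6}
Step 11: reserve R7 B 8 -> on_hand[A=46 B=57] avail[A=39 B=49] open={R4,R6,R7}
Step 12: reserve R8 B 5 -> on_hand[A=46 B=57] avail[A=39 B=44] open={R4,R6,R7,R8}
Final available[B] = 44

Answer: 44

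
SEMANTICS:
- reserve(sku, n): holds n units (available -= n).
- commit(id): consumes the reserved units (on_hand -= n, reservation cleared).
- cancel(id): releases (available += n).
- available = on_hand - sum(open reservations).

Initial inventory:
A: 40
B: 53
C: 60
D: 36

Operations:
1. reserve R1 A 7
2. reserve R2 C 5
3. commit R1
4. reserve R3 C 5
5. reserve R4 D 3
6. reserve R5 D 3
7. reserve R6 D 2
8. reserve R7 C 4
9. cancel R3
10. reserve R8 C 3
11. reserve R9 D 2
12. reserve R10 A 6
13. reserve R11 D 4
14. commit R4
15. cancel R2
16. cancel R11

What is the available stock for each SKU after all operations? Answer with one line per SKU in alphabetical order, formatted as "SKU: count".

Step 1: reserve R1 A 7 -> on_hand[A=40 B=53 C=60 D=36] avail[A=33 B=53 C=60 D=36] open={R1}
Step 2: reserve R2 C 5 -> on_hand[A=40 B=53 C=60 D=36] avail[A=33 B=53 C=55 D=36] open={R1,R2}
Step 3: commit R1 -> on_hand[A=33 B=53 C=60 D=36] avail[A=33 B=53 C=55 D=36] open={R2}
Step 4: reserve R3 C 5 -> on_hand[A=33 B=53 C=60 D=36] avail[A=33 B=53 C=50 D=36] open={R2,R3}
Step 5: reserve R4 D 3 -> on_hand[A=33 B=53 C=60 D=36] avail[A=33 B=53 C=50 D=33] open={R2,R3,R4}
Step 6: reserve R5 D 3 -> on_hand[A=33 B=53 C=60 D=36] avail[A=33 B=53 C=50 D=30] open={R2,R3,R4,R5}
Step 7: reserve R6 D 2 -> on_hand[A=33 B=53 C=60 D=36] avail[A=33 B=53 C=50 D=28] open={R2,R3,R4,R5,R6}
Step 8: reserve R7 C 4 -> on_hand[A=33 B=53 C=60 D=36] avail[A=33 B=53 C=46 D=28] open={R2,R3,R4,R5,R6,R7}
Step 9: cancel R3 -> on_hand[A=33 B=53 C=60 D=36] avail[A=33 B=53 C=51 D=28] open={R2,R4,R5,R6,R7}
Step 10: reserve R8 C 3 -> on_hand[A=33 B=53 C=60 D=36] avail[A=33 B=53 C=48 D=28] open={R2,R4,R5,R6,R7,R8}
Step 11: reserve R9 D 2 -> on_hand[A=33 B=53 C=60 D=36] avail[A=33 B=53 C=48 D=26] open={R2,R4,R5,R6,R7,R8,R9}
Step 12: reserve R10 A 6 -> on_hand[A=33 B=53 C=60 D=36] avail[A=27 B=53 C=48 D=26] open={R10,R2,R4,R5,R6,R7,R8,R9}
Step 13: reserve R11 D 4 -> on_hand[A=33 B=53 C=60 D=36] avail[A=27 B=53 C=48 D=22] open={R10,R11,R2,R4,R5,R6,R7,R8,R9}
Step 14: commit R4 -> on_hand[A=33 B=53 C=60 D=33] avail[A=27 B=53 C=48 D=22] open={R10,R11,R2,R5,R6,R7,R8,R9}
Step 15: cancel R2 -> on_hand[A=33 B=53 C=60 D=33] avail[A=27 B=53 C=53 D=22] open={R10,R11,R5,R6,R7,R8,R9}
Step 16: cancel R11 -> on_hand[A=33 B=53 C=60 D=33] avail[A=27 B=53 C=53 D=26] open={R10,R5,R6,R7,R8,R9}

Answer: A: 27
B: 53
C: 53
D: 26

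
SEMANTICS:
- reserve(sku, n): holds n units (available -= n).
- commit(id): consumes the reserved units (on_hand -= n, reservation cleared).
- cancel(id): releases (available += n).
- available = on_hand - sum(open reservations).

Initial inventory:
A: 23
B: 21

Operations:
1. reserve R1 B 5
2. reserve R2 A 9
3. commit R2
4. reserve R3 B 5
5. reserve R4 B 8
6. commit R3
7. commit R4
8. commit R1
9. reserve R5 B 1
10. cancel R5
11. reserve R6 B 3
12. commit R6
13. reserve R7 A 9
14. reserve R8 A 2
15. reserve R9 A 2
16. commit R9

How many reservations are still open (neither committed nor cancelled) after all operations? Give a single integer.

Step 1: reserve R1 B 5 -> on_hand[A=23 B=21] avail[A=23 B=16] open={R1}
Step 2: reserve R2 A 9 -> on_hand[A=23 B=21] avail[A=14 B=16] open={R1,R2}
Step 3: commit R2 -> on_hand[A=14 B=21] avail[A=14 B=16] open={R1}
Step 4: reserve R3 B 5 -> on_hand[A=14 B=21] avail[A=14 B=11] open={R1,R3}
Step 5: reserve R4 B 8 -> on_hand[A=14 B=21] avail[A=14 B=3] open={R1,R3,R4}
Step 6: commit R3 -> on_hand[A=14 B=16] avail[A=14 B=3] open={R1,R4}
Step 7: commit R4 -> on_hand[A=14 B=8] avail[A=14 B=3] open={R1}
Step 8: commit R1 -> on_hand[A=14 B=3] avail[A=14 B=3] open={}
Step 9: reserve R5 B 1 -> on_hand[A=14 B=3] avail[A=14 B=2] open={R5}
Step 10: cancel R5 -> on_hand[A=14 B=3] avail[A=14 B=3] open={}
Step 11: reserve R6 B 3 -> on_hand[A=14 B=3] avail[A=14 B=0] open={R6}
Step 12: commit R6 -> on_hand[A=14 B=0] avail[A=14 B=0] open={}
Step 13: reserve R7 A 9 -> on_hand[A=14 B=0] avail[A=5 B=0] open={R7}
Step 14: reserve R8 A 2 -> on_hand[A=14 B=0] avail[A=3 B=0] open={R7,R8}
Step 15: reserve R9 A 2 -> on_hand[A=14 B=0] avail[A=1 B=0] open={R7,R8,R9}
Step 16: commit R9 -> on_hand[A=12 B=0] avail[A=1 B=0] open={R7,R8}
Open reservations: ['R7', 'R8'] -> 2

Answer: 2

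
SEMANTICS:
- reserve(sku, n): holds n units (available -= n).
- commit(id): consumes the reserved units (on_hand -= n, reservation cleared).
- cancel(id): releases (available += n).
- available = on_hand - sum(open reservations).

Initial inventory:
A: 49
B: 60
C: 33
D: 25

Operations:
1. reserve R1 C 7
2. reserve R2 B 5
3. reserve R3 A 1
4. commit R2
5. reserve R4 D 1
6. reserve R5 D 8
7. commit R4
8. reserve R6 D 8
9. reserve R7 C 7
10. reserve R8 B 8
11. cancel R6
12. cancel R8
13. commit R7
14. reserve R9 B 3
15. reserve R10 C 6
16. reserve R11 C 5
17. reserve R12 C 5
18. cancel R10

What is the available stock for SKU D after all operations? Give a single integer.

Answer: 16

Derivation:
Step 1: reserve R1 C 7 -> on_hand[A=49 B=60 C=33 D=25] avail[A=49 B=60 C=26 D=25] open={R1}
Step 2: reserve R2 B 5 -> on_hand[A=49 B=60 C=33 D=25] avail[A=49 B=55 C=26 D=25] open={R1,R2}
Step 3: reserve R3 A 1 -> on_hand[A=49 B=60 C=33 D=25] avail[A=48 B=55 C=26 D=25] open={R1,R2,R3}
Step 4: commit R2 -> on_hand[A=49 B=55 C=33 D=25] avail[A=48 B=55 C=26 D=25] open={R1,R3}
Step 5: reserve R4 D 1 -> on_hand[A=49 B=55 C=33 D=25] avail[A=48 B=55 C=26 D=24] open={R1,R3,R4}
Step 6: reserve R5 D 8 -> on_hand[A=49 B=55 C=33 D=25] avail[A=48 B=55 C=26 D=16] open={R1,R3,R4,R5}
Step 7: commit R4 -> on_hand[A=49 B=55 C=33 D=24] avail[A=48 B=55 C=26 D=16] open={R1,R3,R5}
Step 8: reserve R6 D 8 -> on_hand[A=49 B=55 C=33 D=24] avail[A=48 B=55 C=26 D=8] open={R1,R3,R5,R6}
Step 9: reserve R7 C 7 -> on_hand[A=49 B=55 C=33 D=24] avail[A=48 B=55 C=19 D=8] open={R1,R3,R5,R6,R7}
Step 10: reserve R8 B 8 -> on_hand[A=49 B=55 C=33 D=24] avail[A=48 B=47 C=19 D=8] open={R1,R3,R5,R6,R7,R8}
Step 11: cancel R6 -> on_hand[A=49 B=55 C=33 D=24] avail[A=48 B=47 C=19 D=16] open={R1,R3,R5,R7,R8}
Step 12: cancel R8 -> on_hand[A=49 B=55 C=33 D=24] avail[A=48 B=55 C=19 D=16] open={R1,R3,R5,R7}
Step 13: commit R7 -> on_hand[A=49 B=55 C=26 D=24] avail[A=48 B=55 C=19 D=16] open={R1,R3,R5}
Step 14: reserve R9 B 3 -> on_hand[A=49 B=55 C=26 D=24] avail[A=48 B=52 C=19 D=16] open={R1,R3,R5,R9}
Step 15: reserve R10 C 6 -> on_hand[A=49 B=55 C=26 D=24] avail[A=48 B=52 C=13 D=16] open={R1,R10,R3,R5,R9}
Step 16: reserve R11 C 5 -> on_hand[A=49 B=55 C=26 D=24] avail[A=48 B=52 C=8 D=16] open={R1,R10,R11,R3,R5,R9}
Step 17: reserve R12 C 5 -> on_hand[A=49 B=55 C=26 D=24] avail[A=48 B=52 C=3 D=16] open={R1,R10,R11,R12,R3,R5,R9}
Step 18: cancel R10 -> on_hand[A=49 B=55 C=26 D=24] avail[A=48 B=52 C=9 D=16] open={R1,R11,R12,R3,R5,R9}
Final available[D] = 16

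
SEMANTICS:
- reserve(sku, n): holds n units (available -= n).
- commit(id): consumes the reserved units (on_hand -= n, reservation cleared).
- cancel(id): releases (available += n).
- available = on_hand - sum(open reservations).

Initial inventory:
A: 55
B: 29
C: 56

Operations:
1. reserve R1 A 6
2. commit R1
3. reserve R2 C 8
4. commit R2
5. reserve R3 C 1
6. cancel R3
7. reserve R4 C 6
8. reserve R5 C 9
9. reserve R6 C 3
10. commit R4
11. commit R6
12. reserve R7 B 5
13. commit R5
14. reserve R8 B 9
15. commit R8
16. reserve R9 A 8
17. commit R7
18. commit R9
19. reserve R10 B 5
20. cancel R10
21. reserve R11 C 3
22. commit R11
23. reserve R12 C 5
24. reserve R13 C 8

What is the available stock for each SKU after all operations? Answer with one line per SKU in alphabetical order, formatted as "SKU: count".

Step 1: reserve R1 A 6 -> on_hand[A=55 B=29 C=56] avail[A=49 B=29 C=56] open={R1}
Step 2: commit R1 -> on_hand[A=49 B=29 C=56] avail[A=49 B=29 C=56] open={}
Step 3: reserve R2 C 8 -> on_hand[A=49 B=29 C=56] avail[A=49 B=29 C=48] open={R2}
Step 4: commit R2 -> on_hand[A=49 B=29 C=48] avail[A=49 B=29 C=48] open={}
Step 5: reserve R3 C 1 -> on_hand[A=49 B=29 C=48] avail[A=49 B=29 C=47] open={R3}
Step 6: cancel R3 -> on_hand[A=49 B=29 C=48] avail[A=49 B=29 C=48] open={}
Step 7: reserve R4 C 6 -> on_hand[A=49 B=29 C=48] avail[A=49 B=29 C=42] open={R4}
Step 8: reserve R5 C 9 -> on_hand[A=49 B=29 C=48] avail[A=49 B=29 C=33] open={R4,R5}
Step 9: reserve R6 C 3 -> on_hand[A=49 B=29 C=48] avail[A=49 B=29 C=30] open={R4,R5,R6}
Step 10: commit R4 -> on_hand[A=49 B=29 C=42] avail[A=49 B=29 C=30] open={R5,R6}
Step 11: commit R6 -> on_hand[A=49 B=29 C=39] avail[A=49 B=29 C=30] open={R5}
Step 12: reserve R7 B 5 -> on_hand[A=49 B=29 C=39] avail[A=49 B=24 C=30] open={R5,R7}
Step 13: commit R5 -> on_hand[A=49 B=29 C=30] avail[A=49 B=24 C=30] open={R7}
Step 14: reserve R8 B 9 -> on_hand[A=49 B=29 C=30] avail[A=49 B=15 C=30] open={R7,R8}
Step 15: commit R8 -> on_hand[A=49 B=20 C=30] avail[A=49 B=15 C=30] open={R7}
Step 16: reserve R9 A 8 -> on_hand[A=49 B=20 C=30] avail[A=41 B=15 C=30] open={R7,R9}
Step 17: commit R7 -> on_hand[A=49 B=15 C=30] avail[A=41 B=15 C=30] open={R9}
Step 18: commit R9 -> on_hand[A=41 B=15 C=30] avail[A=41 B=15 C=30] open={}
Step 19: reserve R10 B 5 -> on_hand[A=41 B=15 C=30] avail[A=41 B=10 C=30] open={R10}
Step 20: cancel R10 -> on_hand[A=41 B=15 C=30] avail[A=41 B=15 C=30] open={}
Step 21: reserve R11 C 3 -> on_hand[A=41 B=15 C=30] avail[A=41 B=15 C=27] open={R11}
Step 22: commit R11 -> on_hand[A=41 B=15 C=27] avail[A=41 B=15 C=27] open={}
Step 23: reserve R12 C 5 -> on_hand[A=41 B=15 C=27] avail[A=41 B=15 C=22] open={R12}
Step 24: reserve R13 C 8 -> on_hand[A=41 B=15 C=27] avail[A=41 B=15 C=14] open={R12,R13}

Answer: A: 41
B: 15
C: 14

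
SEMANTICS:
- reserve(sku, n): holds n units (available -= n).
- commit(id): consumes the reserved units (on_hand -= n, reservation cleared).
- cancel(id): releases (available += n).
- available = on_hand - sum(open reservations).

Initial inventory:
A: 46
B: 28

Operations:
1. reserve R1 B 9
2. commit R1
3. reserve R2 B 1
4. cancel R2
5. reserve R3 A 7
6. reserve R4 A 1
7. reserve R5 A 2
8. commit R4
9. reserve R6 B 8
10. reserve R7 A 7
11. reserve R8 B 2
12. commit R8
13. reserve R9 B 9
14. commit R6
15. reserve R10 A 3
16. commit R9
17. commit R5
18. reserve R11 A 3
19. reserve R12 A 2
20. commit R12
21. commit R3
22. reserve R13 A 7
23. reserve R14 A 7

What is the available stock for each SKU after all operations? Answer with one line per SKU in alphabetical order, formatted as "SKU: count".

Answer: A: 7
B: 0

Derivation:
Step 1: reserve R1 B 9 -> on_hand[A=46 B=28] avail[A=46 B=19] open={R1}
Step 2: commit R1 -> on_hand[A=46 B=19] avail[A=46 B=19] open={}
Step 3: reserve R2 B 1 -> on_hand[A=46 B=19] avail[A=46 B=18] open={R2}
Step 4: cancel R2 -> on_hand[A=46 B=19] avail[A=46 B=19] open={}
Step 5: reserve R3 A 7 -> on_hand[A=46 B=19] avail[A=39 B=19] open={R3}
Step 6: reserve R4 A 1 -> on_hand[A=46 B=19] avail[A=38 B=19] open={R3,R4}
Step 7: reserve R5 A 2 -> on_hand[A=46 B=19] avail[A=36 B=19] open={R3,R4,R5}
Step 8: commit R4 -> on_hand[A=45 B=19] avail[A=36 B=19] open={R3,R5}
Step 9: reserve R6 B 8 -> on_hand[A=45 B=19] avail[A=36 B=11] open={R3,R5,R6}
Step 10: reserve R7 A 7 -> on_hand[A=45 B=19] avail[A=29 B=11] open={R3,R5,R6,R7}
Step 11: reserve R8 B 2 -> on_hand[A=45 B=19] avail[A=29 B=9] open={R3,R5,R6,R7,R8}
Step 12: commit R8 -> on_hand[A=45 B=17] avail[A=29 B=9] open={R3,R5,R6,R7}
Step 13: reserve R9 B 9 -> on_hand[A=45 B=17] avail[A=29 B=0] open={R3,R5,R6,R7,R9}
Step 14: commit R6 -> on_hand[A=45 B=9] avail[A=29 B=0] open={R3,R5,R7,R9}
Step 15: reserve R10 A 3 -> on_hand[A=45 B=9] avail[A=26 B=0] open={R10,R3,R5,R7,R9}
Step 16: commit R9 -> on_hand[A=45 B=0] avail[A=26 B=0] open={R10,R3,R5,R7}
Step 17: commit R5 -> on_hand[A=43 B=0] avail[A=26 B=0] open={R10,R3,R7}
Step 18: reserve R11 A 3 -> on_hand[A=43 B=0] avail[A=23 B=0] open={R10,R11,R3,R7}
Step 19: reserve R12 A 2 -> on_hand[A=43 B=0] avail[A=21 B=0] open={R10,R11,R12,R3,R7}
Step 20: commit R12 -> on_hand[A=41 B=0] avail[A=21 B=0] open={R10,R11,R3,R7}
Step 21: commit R3 -> on_hand[A=34 B=0] avail[A=21 B=0] open={R10,R11,R7}
Step 22: reserve R13 A 7 -> on_hand[A=34 B=0] avail[A=14 B=0] open={R10,R11,R13,R7}
Step 23: reserve R14 A 7 -> on_hand[A=34 B=0] avail[A=7 B=0] open={R10,R11,R13,R14,R7}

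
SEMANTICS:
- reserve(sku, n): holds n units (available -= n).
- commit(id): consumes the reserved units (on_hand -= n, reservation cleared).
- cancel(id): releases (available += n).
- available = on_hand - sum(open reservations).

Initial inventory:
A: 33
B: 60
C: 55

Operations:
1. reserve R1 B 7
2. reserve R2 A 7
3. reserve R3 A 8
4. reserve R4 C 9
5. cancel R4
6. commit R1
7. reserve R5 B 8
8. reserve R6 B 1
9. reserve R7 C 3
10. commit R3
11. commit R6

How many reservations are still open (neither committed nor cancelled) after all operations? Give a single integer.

Answer: 3

Derivation:
Step 1: reserve R1 B 7 -> on_hand[A=33 B=60 C=55] avail[A=33 B=53 C=55] open={R1}
Step 2: reserve R2 A 7 -> on_hand[A=33 B=60 C=55] avail[A=26 B=53 C=55] open={R1,R2}
Step 3: reserve R3 A 8 -> on_hand[A=33 B=60 C=55] avail[A=18 B=53 C=55] open={R1,R2,R3}
Step 4: reserve R4 C 9 -> on_hand[A=33 B=60 C=55] avail[A=18 B=53 C=46] open={R1,R2,R3,R4}
Step 5: cancel R4 -> on_hand[A=33 B=60 C=55] avail[A=18 B=53 C=55] open={R1,R2,R3}
Step 6: commit R1 -> on_hand[A=33 B=53 C=55] avail[A=18 B=53 C=55] open={R2,R3}
Step 7: reserve R5 B 8 -> on_hand[A=33 B=53 C=55] avail[A=18 B=45 C=55] open={R2,R3,R5}
Step 8: reserve R6 B 1 -> on_hand[A=33 B=53 C=55] avail[A=18 B=44 C=55] open={R2,R3,R5,R6}
Step 9: reserve R7 C 3 -> on_hand[A=33 B=53 C=55] avail[A=18 B=44 C=52] open={R2,R3,R5,R6,R7}
Step 10: commit R3 -> on_hand[A=25 B=53 C=55] avail[A=18 B=44 C=52] open={R2,R5,R6,R7}
Step 11: commit R6 -> on_hand[A=25 B=52 C=55] avail[A=18 B=44 C=52] open={R2,R5,R7}
Open reservations: ['R2', 'R5', 'R7'] -> 3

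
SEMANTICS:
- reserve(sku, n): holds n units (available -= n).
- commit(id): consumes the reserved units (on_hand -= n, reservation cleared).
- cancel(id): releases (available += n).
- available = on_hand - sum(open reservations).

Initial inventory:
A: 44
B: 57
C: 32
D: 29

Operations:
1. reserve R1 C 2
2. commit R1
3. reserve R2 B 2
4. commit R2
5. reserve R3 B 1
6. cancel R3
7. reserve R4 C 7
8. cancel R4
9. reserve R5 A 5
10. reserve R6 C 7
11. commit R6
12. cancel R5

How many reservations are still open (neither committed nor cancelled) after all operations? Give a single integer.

Answer: 0

Derivation:
Step 1: reserve R1 C 2 -> on_hand[A=44 B=57 C=32 D=29] avail[A=44 B=57 C=30 D=29] open={R1}
Step 2: commit R1 -> on_hand[A=44 B=57 C=30 D=29] avail[A=44 B=57 C=30 D=29] open={}
Step 3: reserve R2 B 2 -> on_hand[A=44 B=57 C=30 D=29] avail[A=44 B=55 C=30 D=29] open={R2}
Step 4: commit R2 -> on_hand[A=44 B=55 C=30 D=29] avail[A=44 B=55 C=30 D=29] open={}
Step 5: reserve R3 B 1 -> on_hand[A=44 B=55 C=30 D=29] avail[A=44 B=54 C=30 D=29] open={R3}
Step 6: cancel R3 -> on_hand[A=44 B=55 C=30 D=29] avail[A=44 B=55 C=30 D=29] open={}
Step 7: reserve R4 C 7 -> on_hand[A=44 B=55 C=30 D=29] avail[A=44 B=55 C=23 D=29] open={R4}
Step 8: cancel R4 -> on_hand[A=44 B=55 C=30 D=29] avail[A=44 B=55 C=30 D=29] open={}
Step 9: reserve R5 A 5 -> on_hand[A=44 B=55 C=30 D=29] avail[A=39 B=55 C=30 D=29] open={R5}
Step 10: reserve R6 C 7 -> on_hand[A=44 B=55 C=30 D=29] avail[A=39 B=55 C=23 D=29] open={R5,R6}
Step 11: commit R6 -> on_hand[A=44 B=55 C=23 D=29] avail[A=39 B=55 C=23 D=29] open={R5}
Step 12: cancel R5 -> on_hand[A=44 B=55 C=23 D=29] avail[A=44 B=55 C=23 D=29] open={}
Open reservations: [] -> 0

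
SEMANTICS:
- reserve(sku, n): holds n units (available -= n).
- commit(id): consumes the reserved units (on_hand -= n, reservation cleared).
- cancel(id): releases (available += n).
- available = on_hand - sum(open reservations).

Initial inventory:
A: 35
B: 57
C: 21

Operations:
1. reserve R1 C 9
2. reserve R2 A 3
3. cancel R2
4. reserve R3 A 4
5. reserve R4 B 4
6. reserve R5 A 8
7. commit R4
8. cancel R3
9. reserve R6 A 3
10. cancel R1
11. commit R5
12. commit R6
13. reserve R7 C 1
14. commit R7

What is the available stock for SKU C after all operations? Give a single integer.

Answer: 20

Derivation:
Step 1: reserve R1 C 9 -> on_hand[A=35 B=57 C=21] avail[A=35 B=57 C=12] open={R1}
Step 2: reserve R2 A 3 -> on_hand[A=35 B=57 C=21] avail[A=32 B=57 C=12] open={R1,R2}
Step 3: cancel R2 -> on_hand[A=35 B=57 C=21] avail[A=35 B=57 C=12] open={R1}
Step 4: reserve R3 A 4 -> on_hand[A=35 B=57 C=21] avail[A=31 B=57 C=12] open={R1,R3}
Step 5: reserve R4 B 4 -> on_hand[A=35 B=57 C=21] avail[A=31 B=53 C=12] open={R1,R3,R4}
Step 6: reserve R5 A 8 -> on_hand[A=35 B=57 C=21] avail[A=23 B=53 C=12] open={R1,R3,R4,R5}
Step 7: commit R4 -> on_hand[A=35 B=53 C=21] avail[A=23 B=53 C=12] open={R1,R3,R5}
Step 8: cancel R3 -> on_hand[A=35 B=53 C=21] avail[A=27 B=53 C=12] open={R1,R5}
Step 9: reserve R6 A 3 -> on_hand[A=35 B=53 C=21] avail[A=24 B=53 C=12] open={R1,R5,R6}
Step 10: cancel R1 -> on_hand[A=35 B=53 C=21] avail[A=24 B=53 C=21] open={R5,R6}
Step 11: commit R5 -> on_hand[A=27 B=53 C=21] avail[A=24 B=53 C=21] open={R6}
Step 12: commit R6 -> on_hand[A=24 B=53 C=21] avail[A=24 B=53 C=21] open={}
Step 13: reserve R7 C 1 -> on_hand[A=24 B=53 C=21] avail[A=24 B=53 C=20] open={R7}
Step 14: commit R7 -> on_hand[A=24 B=53 C=20] avail[A=24 B=53 C=20] open={}
Final available[C] = 20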